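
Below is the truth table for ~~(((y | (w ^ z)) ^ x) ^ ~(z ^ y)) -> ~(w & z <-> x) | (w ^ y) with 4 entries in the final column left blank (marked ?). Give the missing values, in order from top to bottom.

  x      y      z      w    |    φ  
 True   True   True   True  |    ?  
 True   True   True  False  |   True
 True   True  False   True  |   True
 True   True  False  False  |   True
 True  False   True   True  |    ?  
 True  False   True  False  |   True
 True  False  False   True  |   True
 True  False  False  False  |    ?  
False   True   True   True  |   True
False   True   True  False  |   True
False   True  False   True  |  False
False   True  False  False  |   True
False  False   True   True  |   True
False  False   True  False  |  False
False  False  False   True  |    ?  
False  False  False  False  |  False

False, True, True, True

Row x=True, y=True, z=True, w=True: ~~(((y | (w ^ z)) ^ x) ^ ~(z ^ y)) = True, (~(w & z <-> x) | (w ^ y)) = False, so the formula = False.
Row x=True, y=False, z=True, w=True: ~~(((y | (w ^ z)) ^ x) ^ ~(z ^ y)) = True, (~(w & z <-> x) | (w ^ y)) = True, so the formula = True.
Row x=True, y=False, z=False, w=False: ~~(((y | (w ^ z)) ^ x) ^ ~(z ^ y)) = False, (~(w & z <-> x) | (w ^ y)) = True, so the formula = True.
Row x=False, y=False, z=False, w=True: ~~(((y | (w ^ z)) ^ x) ^ ~(z ^ y)) = False, (~(w & z <-> x) | (w ^ y)) = True, so the formula = True.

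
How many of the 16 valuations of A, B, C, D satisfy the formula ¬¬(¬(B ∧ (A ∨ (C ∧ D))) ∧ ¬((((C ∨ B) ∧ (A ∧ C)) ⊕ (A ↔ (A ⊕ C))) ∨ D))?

2

A | B | C | D | φ
- | - | - | - | -
F | F | F | F | F
F | F | F | T | F
F | F | T | F | T
F | F | T | T | F
F | T | F | F | F
F | T | F | T | F
F | T | T | F | T
F | T | T | T | F
T | F | F | F | F
T | F | F | T | F
T | F | T | F | F
T | F | T | T | F
T | T | F | F | F
T | T | F | T | F
T | T | T | F | F
T | T | T | T | F
The formula is true on 2 of the 16 rows.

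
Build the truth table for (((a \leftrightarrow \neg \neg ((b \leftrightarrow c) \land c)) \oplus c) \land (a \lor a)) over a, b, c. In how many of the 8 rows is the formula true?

1

a  b  c  |  (b \leftrightarrow c)  (a \lor a)  φ
T  T  T  |            T                T       F
T  T  F  |            F                T       F
T  F  T  |            F                T       T
T  F  F  |            T                T       F
F  T  T  |            T                F       F
F  T  F  |            F                F       F
F  F  T  |            F                F       F
F  F  F  |            T                F       F
The formula is true on 1 of the 8 rows.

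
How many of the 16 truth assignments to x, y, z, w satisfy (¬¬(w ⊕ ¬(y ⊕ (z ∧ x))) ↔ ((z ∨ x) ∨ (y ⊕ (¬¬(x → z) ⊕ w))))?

  x   |   y   |   z   |   w   | (z ∧ x) | (y ⊕ (z ∧ x)) | ¬(y ⊕ (z ∧ x)) | (w ⊕ ¬(y ⊕ (z ∧ x))) | ¬(w ⊕ ¬(y ⊕ (z ∧ x))) | ¬¬(w ⊕ ¬(y ⊕ (z ∧ x))) | (z ∨ x) | (x → z) | ¬(x → z) | ¬¬(x → z) | (¬¬(x → z) ⊕ w) | (y ⊕ (¬¬(x → z) ⊕ w)) |   φ  
----- | ----- | ----- | ----- | ------- | ------------- | -------------- | -------------------- | --------------------- | ---------------------- | ------- | ------- | -------- | --------- | --------------- | --------------------- | -----
 True |  True |  True |  True |   True  |     False     |      True      |        False         |          True         |         False          |   True  |   True  |  False   |    True   |      False      |          True         | False
 True |  True |  True | False |   True  |     False     |      True      |         True         |         False         |          True          |   True  |   True  |  False   |    True   |       True      |         False         |  True
 True |  True | False |  True |  False  |      True     |     False      |         True         |         False         |          True          |   True  |  False  |   True   |   False   |       True      |         False         |  True
 True |  True | False | False |  False  |      True     |     False      |        False         |          True         |         False          |   True  |  False  |   True   |   False   |      False      |          True         | False
 True | False |  True |  True |   True  |      True     |     False      |         True         |         False         |          True          |   True  |   True  |  False   |    True   |      False      |         False         |  True
 True | False |  True | False |   True  |      True     |     False      |        False         |          True         |         False          |   True  |   True  |  False   |    True   |       True      |          True         | False
 True | False | False |  True |  False  |     False     |      True      |        False         |          True         |         False          |   True  |  False  |   True   |   False   |       True      |          True         | False
 True | False | False | False |  False  |     False     |      True      |         True         |         False         |          True          |   True  |  False  |   True   |   False   |      False      |         False         |  True
False |  True |  True |  True |  False  |      True     |     False      |         True         |         False         |          True          |   True  |   True  |  False   |    True   |      False      |          True         |  True
False |  True |  True | False |  False  |      True     |     False      |        False         |          True         |         False          |   True  |   True  |  False   |    True   |       True      |         False         | False
False |  True | False |  True |  False  |      True     |     False      |         True         |         False         |          True          |  False  |   True  |  False   |    True   |      False      |          True         |  True
False |  True | False | False |  False  |      True     |     False      |        False         |          True         |         False          |  False  |   True  |  False   |    True   |       True      |         False         |  True
False | False |  True |  True |  False  |     False     |      True      |        False         |          True         |         False          |   True  |   True  |  False   |    True   |      False      |         False         | False
False | False |  True | False |  False  |     False     |      True      |         True         |         False         |          True          |   True  |   True  |  False   |    True   |       True      |          True         |  True
False | False | False |  True |  False  |     False     |      True      |        False         |          True         |         False          |  False  |   True  |  False   |    True   |      False      |         False         |  True
False | False | False | False |  False  |     False     |      True      |         True         |         False         |          True          |  False  |   True  |  False   |    True   |       True      |          True         |  True
The formula is true on 10 of the 16 rows.

10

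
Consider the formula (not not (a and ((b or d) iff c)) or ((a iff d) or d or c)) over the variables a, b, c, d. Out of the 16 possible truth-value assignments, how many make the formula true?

a | b | c | d | (b or d) | ((b or d) iff c) | (a and ((b or d) iff c)) | not (a and ((b or d) iff c)) | (a iff d) | ((a iff d) or d or c) | φ
- | - | - | - | -------- | ---------------- | ------------------------ | ---------------------------- | --------- | --------------------- | -
F | F | F | F |    F     |        T         |            F             |              T               |     T     |           T           | T
F | F | F | T |    T     |        F         |            F             |              T               |     F     |           T           | T
F | F | T | F |    F     |        F         |            F             |              T               |     T     |           T           | T
F | F | T | T |    T     |        T         |            F             |              T               |     F     |           T           | T
F | T | F | F |    T     |        F         |            F             |              T               |     T     |           T           | T
F | T | F | T |    T     |        F         |            F             |              T               |     F     |           T           | T
F | T | T | F |    T     |        T         |            F             |              T               |     T     |           T           | T
F | T | T | T |    T     |        T         |            F             |              T               |     F     |           T           | T
T | F | F | F |    F     |        T         |            T             |              F               |     F     |           F           | T
T | F | F | T |    T     |        F         |            F             |              T               |     T     |           T           | T
T | F | T | F |    F     |        F         |            F             |              T               |     F     |           T           | T
T | F | T | T |    T     |        T         |            T             |              F               |     T     |           T           | T
T | T | F | F |    T     |        F         |            F             |              T               |     F     |           F           | F
T | T | F | T |    T     |        F         |            F             |              T               |     T     |           T           | T
T | T | T | F |    T     |        T         |            T             |              F               |     F     |           T           | T
T | T | T | T |    T     |        T         |            T             |              F               |     T     |           T           | T
The formula is true on 15 of the 16 rows.

15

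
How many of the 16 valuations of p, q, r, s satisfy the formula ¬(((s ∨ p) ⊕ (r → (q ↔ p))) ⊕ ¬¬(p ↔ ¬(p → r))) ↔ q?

10

p | q | r | s | (s ∨ p) | (q ↔ p) | (r → (q ↔ p)) | ((s ∨ p) ⊕ (r → (q ↔ p))) | (p → r) | ¬(p → r) | (p ↔ ¬(p → r)) | ¬(p ↔ ¬(p → r)) | ¬¬(p ↔ ¬(p → r)) | φ
- | - | - | - | ------- | ------- | ------------- | ------------------------- | ------- | -------- | -------------- | --------------- | ---------------- | -
1 | 1 | 1 | 1 |    1    |    1    |       1       |             0             |    1    |    0     |       0        |        1        |        0         | 1
1 | 1 | 1 | 0 |    1    |    1    |       1       |             0             |    1    |    0     |       0        |        1        |        0         | 1
1 | 1 | 0 | 1 |    1    |    1    |       1       |             0             |    0    |    1     |       1        |        0        |        1         | 0
1 | 1 | 0 | 0 |    1    |    1    |       1       |             0             |    0    |    1     |       1        |        0        |        1         | 0
1 | 0 | 1 | 1 |    1    |    0    |       0       |             1             |    1    |    0     |       0        |        1        |        0         | 1
1 | 0 | 1 | 0 |    1    |    0    |       0       |             1             |    1    |    0     |       0        |        1        |        0         | 1
1 | 0 | 0 | 1 |    1    |    0    |       1       |             0             |    0    |    1     |       1        |        0        |        1         | 1
1 | 0 | 0 | 0 |    1    |    0    |       1       |             0             |    0    |    1     |       1        |        0        |        1         | 1
0 | 1 | 1 | 1 |    1    |    0    |       0       |             1             |    1    |    0     |       1        |        0        |        1         | 1
0 | 1 | 1 | 0 |    0    |    0    |       0       |             0             |    1    |    0     |       1        |        0        |        1         | 0
0 | 1 | 0 | 1 |    1    |    0    |       1       |             0             |    1    |    0     |       1        |        0        |        1         | 0
0 | 1 | 0 | 0 |    0    |    0    |       1       |             1             |    1    |    0     |       1        |        0        |        1         | 1
0 | 0 | 1 | 1 |    1    |    1    |       1       |             0             |    1    |    0     |       1        |        0        |        1         | 1
0 | 0 | 1 | 0 |    0    |    1    |       1       |             1             |    1    |    0     |       1        |        0        |        1         | 0
0 | 0 | 0 | 1 |    1    |    1    |       1       |             0             |    1    |    0     |       1        |        0        |        1         | 1
0 | 0 | 0 | 0 |    0    |    1    |       1       |             1             |    1    |    0     |       1        |        0        |        1         | 0
The formula is true on 10 of the 16 rows.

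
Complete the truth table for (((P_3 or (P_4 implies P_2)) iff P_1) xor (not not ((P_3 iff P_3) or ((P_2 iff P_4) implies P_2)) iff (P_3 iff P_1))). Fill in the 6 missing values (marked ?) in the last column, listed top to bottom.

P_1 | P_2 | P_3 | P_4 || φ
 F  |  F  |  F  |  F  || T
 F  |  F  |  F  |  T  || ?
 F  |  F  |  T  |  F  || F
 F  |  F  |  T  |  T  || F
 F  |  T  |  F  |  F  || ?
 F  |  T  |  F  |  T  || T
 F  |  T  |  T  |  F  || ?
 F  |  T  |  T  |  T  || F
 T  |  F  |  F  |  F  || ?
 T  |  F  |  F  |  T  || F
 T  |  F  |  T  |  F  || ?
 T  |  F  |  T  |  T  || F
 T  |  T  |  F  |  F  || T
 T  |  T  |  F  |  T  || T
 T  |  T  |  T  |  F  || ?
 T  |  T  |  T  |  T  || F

F, T, F, T, F, F

Row P_1=F, P_2=F, P_3=F, P_4=T: ((P_3 or (P_4 implies P_2)) iff P_1) = T, (not not ((P_3 iff P_3) or ((P_2 iff P_4) implies P_2)) iff (P_3 iff P_1)) = T, so the formula = F.
Row P_1=F, P_2=T, P_3=F, P_4=F: ((P_3 or (P_4 implies P_2)) iff P_1) = F, (not not ((P_3 iff P_3) or ((P_2 iff P_4) implies P_2)) iff (P_3 iff P_1)) = T, so the formula = T.
Row P_1=F, P_2=T, P_3=T, P_4=F: ((P_3 or (P_4 implies P_2)) iff P_1) = F, (not not ((P_3 iff P_3) or ((P_2 iff P_4) implies P_2)) iff (P_3 iff P_1)) = F, so the formula = F.
Row P_1=T, P_2=F, P_3=F, P_4=F: ((P_3 or (P_4 implies P_2)) iff P_1) = T, (not not ((P_3 iff P_3) or ((P_2 iff P_4) implies P_2)) iff (P_3 iff P_1)) = F, so the formula = T.
Row P_1=T, P_2=F, P_3=T, P_4=F: ((P_3 or (P_4 implies P_2)) iff P_1) = T, (not not ((P_3 iff P_3) or ((P_2 iff P_4) implies P_2)) iff (P_3 iff P_1)) = T, so the formula = F.
Row P_1=T, P_2=T, P_3=T, P_4=F: ((P_3 or (P_4 implies P_2)) iff P_1) = T, (not not ((P_3 iff P_3) or ((P_2 iff P_4) implies P_2)) iff (P_3 iff P_1)) = T, so the formula = F.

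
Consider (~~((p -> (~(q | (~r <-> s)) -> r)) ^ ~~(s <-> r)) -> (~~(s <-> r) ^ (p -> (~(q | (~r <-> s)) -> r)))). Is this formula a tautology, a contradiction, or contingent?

p  q  r  s  |  φ
0  0  0  0  |  1
0  0  0  1  |  1
0  0  1  0  |  1
0  0  1  1  |  1
0  1  0  0  |  1
0  1  0  1  |  1
0  1  1  0  |  1
0  1  1  1  |  1
1  0  0  0  |  1
1  0  0  1  |  1
1  0  1  0  |  1
1  0  1  1  |  1
1  1  0  0  |  1
1  1  0  1  |  1
1  1  1  0  |  1
1  1  1  1  |  1
Every row is 1, so the formula is a tautology.

tautology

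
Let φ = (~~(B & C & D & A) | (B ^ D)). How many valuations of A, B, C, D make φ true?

9

A  B  C  D     (B & C & D & A)  ~(B & C & D & A)  ~~(B & C & D & A)  (B ^ D)  (~~(B & C & D & A) | (B ^ D))
T  T  T  T            T                F                  T             F                   T              
T  T  T  F            F                T                  F             T                   T              
T  T  F  T            F                T                  F             F                   F              
T  T  F  F            F                T                  F             T                   T              
T  F  T  T            F                T                  F             T                   T              
T  F  T  F            F                T                  F             F                   F              
T  F  F  T            F                T                  F             T                   T              
T  F  F  F            F                T                  F             F                   F              
F  T  T  T            F                T                  F             F                   F              
F  T  T  F            F                T                  F             T                   T              
F  T  F  T            F                T                  F             F                   F              
F  T  F  F            F                T                  F             T                   T              
F  F  T  T            F                T                  F             T                   T              
F  F  T  F            F                T                  F             F                   F              
F  F  F  T            F                T                  F             T                   T              
F  F  F  F            F                T                  F             F                   F              
The formula is true on 9 of the 16 rows.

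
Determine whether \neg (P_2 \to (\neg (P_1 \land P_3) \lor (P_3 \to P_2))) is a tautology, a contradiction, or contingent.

contradiction

P_1  P_2  P_3  |  (P_1 \land P_3)  \neg (P_1 \land P_3)  (P_3 \to P_2)  φ
 T    T    T   |         T                  F                  T        F
 T    T    F   |         F                  T                  T        F
 T    F    T   |         T                  F                  F        F
 T    F    F   |         F                  T                  T        F
 F    T    T   |         F                  T                  T        F
 F    T    F   |         F                  T                  T        F
 F    F    T   |         F                  T                  F        F
 F    F    F   |         F                  T                  T        F
Every row is F, so the formula is a contradiction.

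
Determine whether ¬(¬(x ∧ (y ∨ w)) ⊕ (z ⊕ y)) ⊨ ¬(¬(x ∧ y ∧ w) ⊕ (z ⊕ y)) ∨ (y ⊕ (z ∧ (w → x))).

no

x | y | z | w | φ | ψ
- | - | - | - | - | -
1 | 1 | 1 | 1 | 1 | 1
1 | 1 | 1 | 0 | 1 | 0
1 | 1 | 0 | 1 | 0 | 1
1 | 1 | 0 | 0 | 0 | 1
1 | 0 | 1 | 1 | 0 | 1
1 | 0 | 1 | 0 | 1 | 1
1 | 0 | 0 | 1 | 1 | 0
1 | 0 | 0 | 0 | 0 | 0
0 | 1 | 1 | 1 | 0 | 1
0 | 1 | 1 | 0 | 0 | 0
0 | 1 | 0 | 1 | 1 | 1
0 | 1 | 0 | 0 | 1 | 1
0 | 0 | 1 | 1 | 1 | 1
0 | 0 | 1 | 0 | 1 | 1
0 | 0 | 0 | 1 | 0 | 0
0 | 0 | 0 | 0 | 0 | 0
At x=1, y=1, z=1, w=0 we have φ true but ψ false, so φ does not entail ψ.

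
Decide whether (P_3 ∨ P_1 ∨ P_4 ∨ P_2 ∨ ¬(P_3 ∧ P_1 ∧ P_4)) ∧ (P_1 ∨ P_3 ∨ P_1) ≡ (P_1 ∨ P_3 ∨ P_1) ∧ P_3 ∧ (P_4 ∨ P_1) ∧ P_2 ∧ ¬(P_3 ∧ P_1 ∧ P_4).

not equivalent

P_1  P_2  P_3  P_4  |  φ  ψ
 F    F    F    F   |  F  F
 F    F    F    T   |  F  F
 F    F    T    F   |  T  F
 F    F    T    T   |  T  F
 F    T    F    F   |  F  F
 F    T    F    T   |  F  F
 F    T    T    F   |  T  F
 F    T    T    T   |  T  T
 T    F    F    F   |  T  F
 T    F    F    T   |  T  F
 T    F    T    F   |  T  F
 T    F    T    T   |  T  F
 T    T    F    F   |  T  F
 T    T    F    T   |  T  F
 T    T    T    F   |  T  T
 T    T    T    T   |  T  F
The columns differ at P_1=F, P_2=F, P_3=T, P_4=F (φ=T, ψ=F), so they are not equivalent.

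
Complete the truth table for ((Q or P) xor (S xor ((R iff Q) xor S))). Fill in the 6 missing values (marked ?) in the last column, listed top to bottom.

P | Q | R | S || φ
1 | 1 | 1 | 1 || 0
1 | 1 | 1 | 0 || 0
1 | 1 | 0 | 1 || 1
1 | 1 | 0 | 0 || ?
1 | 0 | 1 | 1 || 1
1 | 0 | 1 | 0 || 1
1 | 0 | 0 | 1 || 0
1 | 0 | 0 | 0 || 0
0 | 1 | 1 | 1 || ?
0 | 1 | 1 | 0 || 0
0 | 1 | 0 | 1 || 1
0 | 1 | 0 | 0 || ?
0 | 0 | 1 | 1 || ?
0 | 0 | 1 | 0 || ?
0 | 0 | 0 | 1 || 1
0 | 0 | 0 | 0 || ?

1, 0, 1, 0, 0, 1

Row P=1, Q=1, R=0, S=0: (Q or P) = 1, (S xor ((R iff Q) xor S)) = 0, so the formula = 1.
Row P=0, Q=1, R=1, S=1: (Q or P) = 1, (S xor ((R iff Q) xor S)) = 1, so the formula = 0.
Row P=0, Q=1, R=0, S=0: (Q or P) = 1, (S xor ((R iff Q) xor S)) = 0, so the formula = 1.
Row P=0, Q=0, R=1, S=1: (Q or P) = 0, (S xor ((R iff Q) xor S)) = 0, so the formula = 0.
Row P=0, Q=0, R=1, S=0: (Q or P) = 0, (S xor ((R iff Q) xor S)) = 0, so the formula = 0.
Row P=0, Q=0, R=0, S=0: (Q or P) = 0, (S xor ((R iff Q) xor S)) = 1, so the formula = 1.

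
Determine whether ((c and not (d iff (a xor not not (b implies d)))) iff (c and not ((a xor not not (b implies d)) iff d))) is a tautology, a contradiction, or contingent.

a  b  c  d  |  (b implies d)  not (b implies d)  not not (b implies d)  φ
F  F  F  F  |        T                F                    T            T
F  F  F  T  |        T                F                    T            T
F  F  T  F  |        T                F                    T            T
F  F  T  T  |        T                F                    T            T
F  T  F  F  |        F                T                    F            T
F  T  F  T  |        T                F                    T            T
F  T  T  F  |        F                T                    F            T
F  T  T  T  |        T                F                    T            T
T  F  F  F  |        T                F                    T            T
T  F  F  T  |        T                F                    T            T
T  F  T  F  |        T                F                    T            T
T  F  T  T  |        T                F                    T            T
T  T  F  F  |        F                T                    F            T
T  T  F  T  |        T                F                    T            T
T  T  T  F  |        F                T                    F            T
T  T  T  T  |        T                F                    T            T
Every row is T, so the formula is a tautology.

tautology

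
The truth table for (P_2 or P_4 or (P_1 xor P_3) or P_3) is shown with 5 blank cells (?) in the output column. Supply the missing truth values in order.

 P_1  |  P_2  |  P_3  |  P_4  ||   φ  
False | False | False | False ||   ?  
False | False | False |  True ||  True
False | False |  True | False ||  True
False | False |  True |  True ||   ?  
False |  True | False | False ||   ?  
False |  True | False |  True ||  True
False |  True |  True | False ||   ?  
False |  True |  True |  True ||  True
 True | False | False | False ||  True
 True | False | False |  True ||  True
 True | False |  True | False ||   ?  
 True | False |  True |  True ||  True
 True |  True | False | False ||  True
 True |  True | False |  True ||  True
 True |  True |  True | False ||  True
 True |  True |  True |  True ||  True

Row P_1=False, P_2=False, P_3=False, P_4=False: (P_1 xor P_3) = False, so the formula = False.
Row P_1=False, P_2=False, P_3=True, P_4=True: (P_1 xor P_3) = True, so the formula = True.
Row P_1=False, P_2=True, P_3=False, P_4=False: (P_1 xor P_3) = False, so the formula = True.
Row P_1=False, P_2=True, P_3=True, P_4=False: (P_1 xor P_3) = True, so the formula = True.
Row P_1=True, P_2=False, P_3=True, P_4=False: (P_1 xor P_3) = False, so the formula = True.

False, True, True, True, True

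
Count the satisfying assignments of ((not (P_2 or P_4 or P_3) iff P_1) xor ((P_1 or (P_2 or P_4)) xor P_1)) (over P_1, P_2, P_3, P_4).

2

P_1 | P_2 | P_3 | P_4 | (P_2 or P_4 or P_3) | not (P_2 or P_4 or P_3) | (P_2 or P_4) | (P_1 or (P_2 or P_4)) | φ
--- | --- | --- | --- | ------------------- | ----------------------- | ------------ | --------------------- | -
 1  |  1  |  1  |  1  |          1          |            0            |      1       |           1           | 0
 1  |  1  |  1  |  0  |          1          |            0            |      1       |           1           | 0
 1  |  1  |  0  |  1  |          1          |            0            |      1       |           1           | 0
 1  |  1  |  0  |  0  |          1          |            0            |      1       |           1           | 0
 1  |  0  |  1  |  1  |          1          |            0            |      1       |           1           | 0
 1  |  0  |  1  |  0  |          1          |            0            |      0       |           1           | 0
 1  |  0  |  0  |  1  |          1          |            0            |      1       |           1           | 0
 1  |  0  |  0  |  0  |          0          |            1            |      0       |           1           | 1
 0  |  1  |  1  |  1  |          1          |            0            |      1       |           1           | 0
 0  |  1  |  1  |  0  |          1          |            0            |      1       |           1           | 0
 0  |  1  |  0  |  1  |          1          |            0            |      1       |           1           | 0
 0  |  1  |  0  |  0  |          1          |            0            |      1       |           1           | 0
 0  |  0  |  1  |  1  |          1          |            0            |      1       |           1           | 0
 0  |  0  |  1  |  0  |          1          |            0            |      0       |           0           | 1
 0  |  0  |  0  |  1  |          1          |            0            |      1       |           1           | 0
 0  |  0  |  0  |  0  |          0          |            1            |      0       |           0           | 0
The formula is true on 2 of the 16 rows.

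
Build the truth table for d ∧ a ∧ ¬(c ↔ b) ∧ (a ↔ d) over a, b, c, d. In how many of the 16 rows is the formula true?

a  b  c  d  |  (d ∧ a ∧ ¬(c ↔ b) ∧ (a ↔ d))
0  0  0  0  |               0              
0  0  0  1  |               0              
0  0  1  0  |               0              
0  0  1  1  |               0              
0  1  0  0  |               0              
0  1  0  1  |               0              
0  1  1  0  |               0              
0  1  1  1  |               0              
1  0  0  0  |               0              
1  0  0  1  |               0              
1  0  1  0  |               0              
1  0  1  1  |               1              
1  1  0  0  |               0              
1  1  0  1  |               1              
1  1  1  0  |               0              
1  1  1  1  |               0              
The formula is true on 2 of the 16 rows.

2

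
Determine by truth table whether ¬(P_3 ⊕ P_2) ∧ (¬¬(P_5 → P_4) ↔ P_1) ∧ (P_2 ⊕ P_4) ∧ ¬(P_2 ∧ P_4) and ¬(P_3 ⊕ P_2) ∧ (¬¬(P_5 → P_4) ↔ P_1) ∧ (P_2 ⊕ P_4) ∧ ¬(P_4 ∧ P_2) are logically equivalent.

P_1 | P_2 | P_3 | P_4 | P_5 || φ | ψ
 F  |  F  |  F  |  F  |  F  || F | F
 F  |  F  |  F  |  F  |  T  || F | F
 F  |  F  |  F  |  T  |  F  || F | F
 F  |  F  |  F  |  T  |  T  || F | F
 F  |  F  |  T  |  F  |  F  || F | F
 F  |  F  |  T  |  F  |  T  || F | F
 F  |  F  |  T  |  T  |  F  || F | F
 F  |  F  |  T  |  T  |  T  || F | F
 F  |  T  |  F  |  F  |  F  || F | F
 F  |  T  |  F  |  F  |  T  || F | F
 F  |  T  |  F  |  T  |  F  || F | F
 F  |  T  |  F  |  T  |  T  || F | F
 F  |  T  |  T  |  F  |  F  || F | F
 F  |  T  |  T  |  F  |  T  || T | T
 F  |  T  |  T  |  T  |  F  || F | F
 F  |  T  |  T  |  T  |  T  || F | F
 T  |  F  |  F  |  F  |  F  || F | F
 T  |  F  |  F  |  F  |  T  || F | F
 T  |  F  |  F  |  T  |  F  || T | T
 T  |  F  |  F  |  T  |  T  || T | T
 T  |  F  |  T  |  F  |  F  || F | F
 T  |  F  |  T  |  F  |  T  || F | F
 T  |  F  |  T  |  T  |  F  || F | F
 T  |  F  |  T  |  T  |  T  || F | F
 T  |  T  |  F  |  F  |  F  || F | F
 T  |  T  |  F  |  F  |  T  || F | F
 T  |  T  |  F  |  T  |  F  || F | F
 T  |  T  |  F  |  T  |  T  || F | F
 T  |  T  |  T  |  F  |  F  || T | T
 T  |  T  |  T  |  F  |  T  || F | F
 T  |  T  |  T  |  T  |  F  || F | F
 T  |  T  |  T  |  T  |  T  || F | F
The columns for φ and ψ agree on every row, so they are logically equivalent.

equivalent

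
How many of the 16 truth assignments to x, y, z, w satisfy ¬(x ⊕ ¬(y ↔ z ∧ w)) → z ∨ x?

x | y | z | w || (¬(x ⊕ ¬(y ↔ (z ∧ w))) → (z ∨ x))
T | T | T | T ||                 T                
T | T | T | F ||                 T                
T | T | F | T ||                 T                
T | T | F | F ||                 T                
T | F | T | T ||                 T                
T | F | T | F ||                 T                
T | F | F | T ||                 T                
T | F | F | F ||                 T                
F | T | T | T ||                 T                
F | T | T | F ||                 T                
F | T | F | T ||                 T                
F | T | F | F ||                 T                
F | F | T | T ||                 T                
F | F | T | F ||                 T                
F | F | F | T ||                 F                
F | F | F | F ||                 F                
The formula is true on 14 of the 16 rows.

14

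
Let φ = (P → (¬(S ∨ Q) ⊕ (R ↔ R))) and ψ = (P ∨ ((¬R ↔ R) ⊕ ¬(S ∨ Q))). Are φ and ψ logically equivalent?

P | Q | R | S | φ | ψ
- | - | - | - | - | -
0 | 0 | 0 | 0 | 1 | 1
0 | 0 | 0 | 1 | 1 | 0
0 | 0 | 1 | 0 | 1 | 1
0 | 0 | 1 | 1 | 1 | 0
0 | 1 | 0 | 0 | 1 | 0
0 | 1 | 0 | 1 | 1 | 0
0 | 1 | 1 | 0 | 1 | 0
0 | 1 | 1 | 1 | 1 | 0
1 | 0 | 0 | 0 | 0 | 1
1 | 0 | 0 | 1 | 1 | 1
1 | 0 | 1 | 0 | 0 | 1
1 | 0 | 1 | 1 | 1 | 1
1 | 1 | 0 | 0 | 1 | 1
1 | 1 | 0 | 1 | 1 | 1
1 | 1 | 1 | 0 | 1 | 1
1 | 1 | 1 | 1 | 1 | 1
The columns differ at P=0, Q=0, R=0, S=1 (φ=1, ψ=0), so they are not equivalent.

not equivalent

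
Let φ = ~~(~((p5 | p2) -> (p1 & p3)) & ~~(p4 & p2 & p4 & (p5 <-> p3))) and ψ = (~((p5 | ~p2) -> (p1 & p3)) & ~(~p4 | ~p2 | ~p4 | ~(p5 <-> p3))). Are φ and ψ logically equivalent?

not equivalent

p1 | p2 | p3 | p4 | p5 | φ | ψ
-- | -- | -- | -- | -- | - | -
T  | T  | T  | T  | T  | F | F
T  | T  | T  | T  | F  | F | F
T  | T  | T  | F  | T  | F | F
T  | T  | T  | F  | F  | F | F
T  | T  | F  | T  | T  | F | F
T  | T  | F  | T  | F  | T | F
T  | T  | F  | F  | T  | F | F
T  | T  | F  | F  | F  | F | F
T  | F  | T  | T  | T  | F | F
T  | F  | T  | T  | F  | F | F
T  | F  | T  | F  | T  | F | F
T  | F  | T  | F  | F  | F | F
T  | F  | F  | T  | T  | F | F
T  | F  | F  | T  | F  | F | F
T  | F  | F  | F  | T  | F | F
T  | F  | F  | F  | F  | F | F
F  | T  | T  | T  | T  | T | T
F  | T  | T  | T  | F  | F | F
F  | T  | T  | F  | T  | F | F
F  | T  | T  | F  | F  | F | F
F  | T  | F  | T  | T  | F | F
F  | T  | F  | T  | F  | T | F
F  | T  | F  | F  | T  | F | F
F  | T  | F  | F  | F  | F | F
F  | F  | T  | T  | T  | F | F
F  | F  | T  | T  | F  | F | F
F  | F  | T  | F  | T  | F | F
F  | F  | T  | F  | F  | F | F
F  | F  | F  | T  | T  | F | F
F  | F  | F  | T  | F  | F | F
F  | F  | F  | F  | T  | F | F
F  | F  | F  | F  | F  | F | F
The columns differ at p1=T, p2=T, p3=F, p4=T, p5=F (φ=T, ψ=F), so they are not equivalent.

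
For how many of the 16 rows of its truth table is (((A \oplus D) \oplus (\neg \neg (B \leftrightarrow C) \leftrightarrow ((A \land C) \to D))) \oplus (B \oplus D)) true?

6

A  B  C  D  |  (A \oplus D)  (B \leftrightarrow C)  \neg (B \leftrightarrow C)  (A \land C)  ((A \land C) \to D)  (B \oplus D)  φ
F  F  F  F  |       F                  T                        F                    F                T                F        T
F  F  F  T  |       T                  T                        F                    F                T                T        T
F  F  T  F  |       F                  F                        T                    F                T                F        F
F  F  T  T  |       T                  F                        T                    F                T                T        F
F  T  F  F  |       F                  F                        T                    F                T                T        T
F  T  F  T  |       T                  F                        T                    F                T                F        T
F  T  T  F  |       F                  T                        F                    F                T                T        F
F  T  T  T  |       T                  T                        F                    F                T                F        F
T  F  F  F  |       T                  T                        F                    F                T                F        F
T  F  F  T  |       F                  T                        F                    F                T                T        F
T  F  T  F  |       T                  F                        T                    T                F                F        F
T  F  T  T  |       F                  F                        T                    T                T                T        T
T  T  F  F  |       T                  F                        T                    F                T                T        F
T  T  F  T  |       F                  F                        T                    F                T                F        F
T  T  T  F  |       T                  T                        F                    T                F                T        F
T  T  T  T  |       F                  T                        F                    T                T                F        T
The formula is true on 6 of the 16 rows.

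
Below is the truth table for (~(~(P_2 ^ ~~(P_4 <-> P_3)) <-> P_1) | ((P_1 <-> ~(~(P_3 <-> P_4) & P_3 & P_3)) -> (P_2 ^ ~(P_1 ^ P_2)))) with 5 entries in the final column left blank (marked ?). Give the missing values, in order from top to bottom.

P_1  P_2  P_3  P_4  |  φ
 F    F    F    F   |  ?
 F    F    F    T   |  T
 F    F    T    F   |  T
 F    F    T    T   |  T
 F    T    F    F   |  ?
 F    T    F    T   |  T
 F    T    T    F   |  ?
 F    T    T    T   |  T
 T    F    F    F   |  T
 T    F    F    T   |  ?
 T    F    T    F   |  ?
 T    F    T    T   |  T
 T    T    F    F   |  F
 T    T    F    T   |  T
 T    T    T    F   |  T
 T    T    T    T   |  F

T, T, T, F, T

Row P_1=F, P_2=F, P_3=F, P_4=F: ~(~(P_2 ^ ~~(P_4 <-> P_3)) <-> P_1) = F, ((P_1 <-> ~(~(P_3 <-> P_4) & P_3 & P_3)) -> (P_2 ^ ~(P_1 ^ P_2))) = T, so the formula = T.
Row P_1=F, P_2=T, P_3=F, P_4=F: ~(~(P_2 ^ ~~(P_4 <-> P_3)) <-> P_1) = T, ((P_1 <-> ~(~(P_3 <-> P_4) & P_3 & P_3)) -> (P_2 ^ ~(P_1 ^ P_2))) = T, so the formula = T.
Row P_1=F, P_2=T, P_3=T, P_4=F: ~(~(P_2 ^ ~~(P_4 <-> P_3)) <-> P_1) = F, ((P_1 <-> ~(~(P_3 <-> P_4) & P_3 & P_3)) -> (P_2 ^ ~(P_1 ^ P_2))) = T, so the formula = T.
Row P_1=T, P_2=F, P_3=F, P_4=T: ~(~(P_2 ^ ~~(P_4 <-> P_3)) <-> P_1) = F, ((P_1 <-> ~(~(P_3 <-> P_4) & P_3 & P_3)) -> (P_2 ^ ~(P_1 ^ P_2))) = F, so the formula = F.
Row P_1=T, P_2=F, P_3=T, P_4=F: ~(~(P_2 ^ ~~(P_4 <-> P_3)) <-> P_1) = F, ((P_1 <-> ~(~(P_3 <-> P_4) & P_3 & P_3)) -> (P_2 ^ ~(P_1 ^ P_2))) = T, so the formula = T.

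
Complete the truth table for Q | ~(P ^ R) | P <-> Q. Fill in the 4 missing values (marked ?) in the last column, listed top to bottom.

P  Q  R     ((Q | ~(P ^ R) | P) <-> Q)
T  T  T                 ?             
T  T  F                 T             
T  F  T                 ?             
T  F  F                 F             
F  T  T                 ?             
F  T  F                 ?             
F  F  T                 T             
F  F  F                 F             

T, F, T, T

Row P=T, Q=T, R=T: (Q | ~(P ^ R) | P) = T, so ((Q | ~(P ^ R) | P) <-> Q) = T.
Row P=T, Q=F, R=T: (Q | ~(P ^ R) | P) = T, so ((Q | ~(P ^ R) | P) <-> Q) = F.
Row P=F, Q=T, R=T: (Q | ~(P ^ R) | P) = T, so ((Q | ~(P ^ R) | P) <-> Q) = T.
Row P=F, Q=T, R=F: (Q | ~(P ^ R) | P) = T, so ((Q | ~(P ^ R) | P) <-> Q) = T.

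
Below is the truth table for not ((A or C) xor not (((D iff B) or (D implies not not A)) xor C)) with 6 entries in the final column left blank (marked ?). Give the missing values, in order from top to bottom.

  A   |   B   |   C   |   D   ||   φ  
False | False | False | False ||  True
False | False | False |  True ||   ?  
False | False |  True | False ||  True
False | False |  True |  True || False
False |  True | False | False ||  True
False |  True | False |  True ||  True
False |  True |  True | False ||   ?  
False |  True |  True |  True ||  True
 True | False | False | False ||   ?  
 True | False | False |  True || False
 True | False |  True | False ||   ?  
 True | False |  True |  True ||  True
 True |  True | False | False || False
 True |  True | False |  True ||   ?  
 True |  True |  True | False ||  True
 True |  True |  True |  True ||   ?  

Row A=False, B=False, C=False, D=True: (A or C) = False, not (((D iff B) or (D implies not not A)) xor C) = True, ((A or C) xor not (((D iff B) or (D implies not not A)) xor C)) = True, so the formula = False.
Row A=False, B=True, C=True, D=False: (A or C) = True, not (((D iff B) or (D implies not not A)) xor C) = True, ((A or C) xor not (((D iff B) or (D implies not not A)) xor C)) = False, so the formula = True.
Row A=True, B=False, C=False, D=False: (A or C) = True, not (((D iff B) or (D implies not not A)) xor C) = False, ((A or C) xor not (((D iff B) or (D implies not not A)) xor C)) = True, so the formula = False.
Row A=True, B=False, C=True, D=False: (A or C) = True, not (((D iff B) or (D implies not not A)) xor C) = True, ((A or C) xor not (((D iff B) or (D implies not not A)) xor C)) = False, so the formula = True.
Row A=True, B=True, C=False, D=True: (A or C) = True, not (((D iff B) or (D implies not not A)) xor C) = False, ((A or C) xor not (((D iff B) or (D implies not not A)) xor C)) = True, so the formula = False.
Row A=True, B=True, C=True, D=True: (A or C) = True, not (((D iff B) or (D implies not not A)) xor C) = True, ((A or C) xor not (((D iff B) or (D implies not not A)) xor C)) = False, so the formula = True.

False, True, False, True, False, True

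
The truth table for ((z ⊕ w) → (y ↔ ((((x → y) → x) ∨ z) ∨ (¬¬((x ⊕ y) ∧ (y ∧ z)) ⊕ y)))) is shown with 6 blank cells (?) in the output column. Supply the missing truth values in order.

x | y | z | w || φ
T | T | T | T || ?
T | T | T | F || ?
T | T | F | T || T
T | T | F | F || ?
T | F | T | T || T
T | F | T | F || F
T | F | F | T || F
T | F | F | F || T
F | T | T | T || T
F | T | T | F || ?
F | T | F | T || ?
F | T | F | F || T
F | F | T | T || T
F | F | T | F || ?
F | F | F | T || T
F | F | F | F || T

Row x=T, y=T, z=T, w=T: (z ⊕ w) = F, (y ↔ ((((x → y) → x) ∨ z) ∨ (¬¬((x ⊕ y) ∧ (y ∧ z)) ⊕ y))) = T, so the formula = T.
Row x=T, y=T, z=T, w=F: (z ⊕ w) = T, (y ↔ ((((x → y) → x) ∨ z) ∨ (¬¬((x ⊕ y) ∧ (y ∧ z)) ⊕ y))) = T, so the formula = T.
Row x=T, y=T, z=F, w=F: (z ⊕ w) = F, (y ↔ ((((x → y) → x) ∨ z) ∨ (¬¬((x ⊕ y) ∧ (y ∧ z)) ⊕ y))) = T, so the formula = T.
Row x=F, y=T, z=T, w=F: (z ⊕ w) = T, (y ↔ ((((x → y) → x) ∨ z) ∨ (¬¬((x ⊕ y) ∧ (y ∧ z)) ⊕ y))) = T, so the formula = T.
Row x=F, y=T, z=F, w=T: (z ⊕ w) = T, (y ↔ ((((x → y) → x) ∨ z) ∨ (¬¬((x ⊕ y) ∧ (y ∧ z)) ⊕ y))) = T, so the formula = T.
Row x=F, y=F, z=T, w=F: (z ⊕ w) = T, (y ↔ ((((x → y) → x) ∨ z) ∨ (¬¬((x ⊕ y) ∧ (y ∧ z)) ⊕ y))) = F, so the formula = F.

T, T, T, T, T, F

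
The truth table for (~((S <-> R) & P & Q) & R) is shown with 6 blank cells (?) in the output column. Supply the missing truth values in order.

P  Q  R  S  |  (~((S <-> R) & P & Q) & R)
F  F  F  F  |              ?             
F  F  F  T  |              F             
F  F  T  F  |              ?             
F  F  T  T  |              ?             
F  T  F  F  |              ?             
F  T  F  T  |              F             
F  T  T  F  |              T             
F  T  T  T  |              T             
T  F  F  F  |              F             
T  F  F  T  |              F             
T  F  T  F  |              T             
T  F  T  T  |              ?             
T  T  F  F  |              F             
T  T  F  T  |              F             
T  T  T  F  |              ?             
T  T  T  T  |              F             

F, T, T, F, T, T

Row P=F, Q=F, R=F, S=F: ~((S <-> R) & P & Q) = T, so (~((S <-> R) & P & Q) & R) = F.
Row P=F, Q=F, R=T, S=F: ~((S <-> R) & P & Q) = T, so (~((S <-> R) & P & Q) & R) = T.
Row P=F, Q=F, R=T, S=T: ~((S <-> R) & P & Q) = T, so (~((S <-> R) & P & Q) & R) = T.
Row P=F, Q=T, R=F, S=F: ~((S <-> R) & P & Q) = T, so (~((S <-> R) & P & Q) & R) = F.
Row P=T, Q=F, R=T, S=T: ~((S <-> R) & P & Q) = T, so (~((S <-> R) & P & Q) & R) = T.
Row P=T, Q=T, R=T, S=F: ~((S <-> R) & P & Q) = T, so (~((S <-> R) & P & Q) & R) = T.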